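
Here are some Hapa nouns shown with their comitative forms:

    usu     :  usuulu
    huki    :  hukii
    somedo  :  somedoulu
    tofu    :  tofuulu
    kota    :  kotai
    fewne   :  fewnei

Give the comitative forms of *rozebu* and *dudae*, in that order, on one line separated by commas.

Looking at the last vowel of each stem: -ulu when the last vowel of the stem is a rounded vowel (*usu*, *somedo*, *tofu*); -i when the last vowel of the stem is an unrounded vowel (*huki*, *kota*, *fewne*).
Since the last vowel of *rozebu* is /u/ (a rounded vowel), it takes -ulu, giving *rozebuulu*.
*dudae* — last vowel /e/ (an unrounded vowel) → -i → *dudaei*.

rozebuulu, dudaei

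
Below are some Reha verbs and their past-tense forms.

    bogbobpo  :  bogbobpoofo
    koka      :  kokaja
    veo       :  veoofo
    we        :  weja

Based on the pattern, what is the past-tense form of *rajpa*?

rajpaja

The suffix is conditioned by the last vowel: -ofo when the last vowel of the stem is a rounded vowel (*bogbobpo*, *veo*); -ja when the last vowel of the stem is an unrounded vowel (*koka*, *we*).
*rajpa*: last vowel = /a/, an unrounded vowel → -ja → *rajpaja*.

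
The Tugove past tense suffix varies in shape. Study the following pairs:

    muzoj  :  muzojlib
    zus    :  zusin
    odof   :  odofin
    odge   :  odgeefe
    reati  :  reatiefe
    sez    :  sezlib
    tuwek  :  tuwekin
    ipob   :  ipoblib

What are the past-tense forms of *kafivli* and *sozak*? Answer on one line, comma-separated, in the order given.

Looking at the final sound of each stem: -in when the stem ends in a voiceless consonant (*zus*, *odof*, *tuwek*); -lib when the stem ends in a voiced consonant (*muzoj*, *sez*, *ipob*); -efe when the stem ends in a vowel (*odge*, *reati*).
*kafivli*: final sound = /i/, a vowel → -efe → *kafivliefe*.
The final sound of *sozak* is /k/, which is a voiceless consonant, so the suffix is -in, giving *sozakin*.

kafivliefe, sozakin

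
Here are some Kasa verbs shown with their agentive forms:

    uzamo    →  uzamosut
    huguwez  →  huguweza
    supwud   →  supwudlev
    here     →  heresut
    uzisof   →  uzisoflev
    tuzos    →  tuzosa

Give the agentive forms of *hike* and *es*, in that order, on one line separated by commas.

The alternation tracks the final sound of the stem — -a when the stem ends in a sibilant (*huguwez*, *tuzos*); -lev when the stem ends in a non-sibilant consonant (*supwud*, *uzisof*); -sut when the stem ends in a vowel (*uzamo*, *here*).
*hike* — final sound /e/ (a vowel) → -sut → *hikesut*.
*es* — final sound /s/ (a sibilant) → -a → *esa*.

hikesut, esa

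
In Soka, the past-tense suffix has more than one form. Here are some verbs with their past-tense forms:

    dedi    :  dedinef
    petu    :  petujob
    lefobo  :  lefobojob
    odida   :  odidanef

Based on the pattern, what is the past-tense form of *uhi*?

The pattern is rounding harmony: -job when the last vowel of the stem is a rounded vowel (*petu*, *lefobo*); -nef when the last vowel of the stem is an unrounded vowel (*dedi*, *odida*).
*uhi* — last vowel /i/ (an unrounded vowel) → -nef → *uhinef*.

uhinef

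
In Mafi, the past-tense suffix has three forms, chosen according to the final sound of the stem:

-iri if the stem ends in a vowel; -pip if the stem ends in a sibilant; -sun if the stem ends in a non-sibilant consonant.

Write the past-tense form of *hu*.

huiri

*hu* — final sound /u/ (a vowel) → -iri → *huiri*.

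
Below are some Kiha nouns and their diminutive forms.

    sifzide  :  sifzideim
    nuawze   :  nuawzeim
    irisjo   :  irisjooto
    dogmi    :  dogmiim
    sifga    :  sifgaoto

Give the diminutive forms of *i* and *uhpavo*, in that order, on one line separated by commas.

Looking at the last vowel of each stem: -im when the last vowel of the stem is a front vowel (*sifzide*, *nuawze*, *dogmi*); -oto when the last vowel of the stem is a back vowel (*irisjo*, *sifga*).
*i*: last vowel = /i/, a front vowel → -im → *iim*.
The last vowel of *uhpavo* is /o/, which is a back vowel, so the suffix is -oto, giving *uhpavooto*.

iim, uhpavooto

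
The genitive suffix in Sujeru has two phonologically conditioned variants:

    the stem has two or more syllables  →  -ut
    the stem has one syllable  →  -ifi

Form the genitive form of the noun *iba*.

ibaut

*iba* has 2 syllables, so the suffix is -ut, giving *ibaut*.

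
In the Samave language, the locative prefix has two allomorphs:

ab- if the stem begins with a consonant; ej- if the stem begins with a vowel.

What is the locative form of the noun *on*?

The first sound of *on* is /o/, which is a vowel, so the prefix is ej-, giving *ejon*.

ejon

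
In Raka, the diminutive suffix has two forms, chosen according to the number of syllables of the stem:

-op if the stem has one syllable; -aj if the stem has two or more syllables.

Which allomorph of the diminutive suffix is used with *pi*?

-op

*pi* has one syllable, so the suffix is -op.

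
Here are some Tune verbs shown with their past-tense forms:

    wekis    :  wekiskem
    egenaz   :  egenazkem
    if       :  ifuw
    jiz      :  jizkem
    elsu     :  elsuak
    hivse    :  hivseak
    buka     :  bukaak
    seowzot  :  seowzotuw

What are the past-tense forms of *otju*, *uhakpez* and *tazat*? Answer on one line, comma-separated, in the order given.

otjuak, uhakpezkem, tazatuw

The suffix is conditioned by the final sound: -kem when the stem ends in a sibilant (*wekis*, *egenaz*, *jiz*); -uw when the stem ends in a non-sibilant consonant (*if*, *seowzot*); -ak when the stem ends in a vowel (*elsu*, *hivse*, *buka*).
*otju* — final sound /u/ (a vowel) → -ak → *otjuak*.
Since the final sound of *uhakpez* is /z/ (a sibilant), it takes -kem, giving *uhakpezkem*.
Since the final sound of *tazat* is /t/ (a non-sibilant consonant), it takes -uw, giving *tazatuw*.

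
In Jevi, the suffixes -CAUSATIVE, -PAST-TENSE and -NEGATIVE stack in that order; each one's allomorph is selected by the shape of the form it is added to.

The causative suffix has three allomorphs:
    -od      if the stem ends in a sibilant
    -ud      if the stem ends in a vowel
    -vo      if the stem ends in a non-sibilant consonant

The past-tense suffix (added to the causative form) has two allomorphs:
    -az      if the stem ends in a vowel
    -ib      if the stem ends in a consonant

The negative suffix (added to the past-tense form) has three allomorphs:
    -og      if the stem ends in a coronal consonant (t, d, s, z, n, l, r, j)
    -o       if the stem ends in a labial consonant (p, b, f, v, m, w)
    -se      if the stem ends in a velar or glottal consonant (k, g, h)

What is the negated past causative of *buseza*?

*buseza*: final sound = /a/, a vowel → -ud → *busezaud*.
The causative form *busezaud*: final sound = /d/, a consonant → -ib → *busezaudib*.
The past-tense form *busezaudib*: final consonant = /b/, labial → -o → *busezaudibo*.

busezaudibo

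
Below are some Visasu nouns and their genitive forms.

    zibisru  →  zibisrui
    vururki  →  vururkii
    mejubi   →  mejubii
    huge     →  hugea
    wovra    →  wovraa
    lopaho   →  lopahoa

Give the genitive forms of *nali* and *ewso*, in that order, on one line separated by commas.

Looking at the last vowel of each stem: -i when the last vowel of the stem is a high vowel (*zibisru*, *vururki*, *mejubi*); -a when the last vowel of the stem is a non-high vowel (*huge*, *wovra*, *lopaho*).
*nali* — last vowel /i/ (a high vowel) → -i → *nalii*.
*ewso* — last vowel /o/ (a non-high vowel) → -a → *ewsoa*.

nalii, ewsoa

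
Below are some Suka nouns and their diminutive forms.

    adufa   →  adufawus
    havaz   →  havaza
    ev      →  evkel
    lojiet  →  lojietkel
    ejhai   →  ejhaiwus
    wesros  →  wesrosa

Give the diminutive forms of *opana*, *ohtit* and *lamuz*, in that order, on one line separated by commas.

opanawus, ohtitkel, lamuza

The suffix is conditioned by the final sound: -a when the stem ends in a sibilant (*havaz*, *wesros*); -kel when the stem ends in a non-sibilant consonant (*ev*, *lojiet*); -wus when the stem ends in a vowel (*adufa*, *ejhai*).
Since the final sound of *opana* is /a/ (a vowel), it takes -wus, giving *opanawus*.
The final sound of *ohtit* is /t/, which is a non-sibilant consonant, so the suffix is -kel, giving *ohtitkel*.
The final sound of *lamuz* is /z/, which is a sibilant, so the suffix is -a, giving *lamuza*.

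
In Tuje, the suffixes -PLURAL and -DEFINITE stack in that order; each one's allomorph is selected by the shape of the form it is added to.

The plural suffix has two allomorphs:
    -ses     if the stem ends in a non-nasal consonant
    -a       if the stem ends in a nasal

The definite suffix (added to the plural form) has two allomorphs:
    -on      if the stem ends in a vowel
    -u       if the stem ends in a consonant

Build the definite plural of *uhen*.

*uhen*: final consonant = /n/, a nasal → -a → *uhena*.
The plural form *uhena* — final sound /a/ (a vowel) → -on → *uhenaon*.

uhenaon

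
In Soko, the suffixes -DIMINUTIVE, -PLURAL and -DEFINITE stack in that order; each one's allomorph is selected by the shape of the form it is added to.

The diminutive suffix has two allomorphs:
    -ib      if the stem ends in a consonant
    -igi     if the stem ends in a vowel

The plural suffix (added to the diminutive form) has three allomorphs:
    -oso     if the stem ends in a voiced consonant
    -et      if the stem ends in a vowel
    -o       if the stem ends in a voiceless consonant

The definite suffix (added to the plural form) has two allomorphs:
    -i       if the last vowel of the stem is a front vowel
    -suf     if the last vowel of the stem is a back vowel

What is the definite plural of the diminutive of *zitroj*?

*zitroj*: final sound = /j/, a consonant → -ib → *zitrojib*.
The final sound of the diminutive form *zitrojib* is /b/, which is a voiced consonant, so the plural suffix is -oso, giving *zitrojiboso*.
The plural form *zitrojiboso* — last vowel /o/ (a back vowel) → -suf → *zitrojibososuf*.

zitrojibososuf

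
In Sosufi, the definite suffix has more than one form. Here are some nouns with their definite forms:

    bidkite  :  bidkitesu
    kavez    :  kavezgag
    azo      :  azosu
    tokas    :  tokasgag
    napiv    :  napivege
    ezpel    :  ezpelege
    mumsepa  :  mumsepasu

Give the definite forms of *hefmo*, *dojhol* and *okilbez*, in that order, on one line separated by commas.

hefmosu, dojholege, okilbezgag

The suffix is conditioned by the final sound: -gag when the stem ends in a sibilant (*kavez*, *tokas*); -ege when the stem ends in a non-sibilant consonant (*napiv*, *ezpel*); -su when the stem ends in a vowel (*bidkite*, *azo*, *mumsepa*).
*hefmo* — final sound /o/ (a vowel) → -su → *hefmosu*.
Since the final sound of *dojhol* is /l/ (a non-sibilant consonant), it takes -ege, giving *dojholege*.
*okilbez*: final sound = /z/, a sibilant → -gag → *okilbezgag*.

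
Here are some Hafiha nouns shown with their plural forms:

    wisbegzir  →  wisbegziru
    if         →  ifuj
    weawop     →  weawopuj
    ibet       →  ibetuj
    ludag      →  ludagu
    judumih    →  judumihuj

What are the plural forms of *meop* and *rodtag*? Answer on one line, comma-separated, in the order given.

meopuj, rodtagu

Looking at the final consonant of each stem: -uj when the stem ends in a voiceless consonant (*if*, *weawop*, *ibet*, *judumih*); -u when the stem ends in a voiced consonant (*wisbegzir*, *ludag*).
*meop* — final consonant /p/ (voiceless) → -uj → *meopuj*.
Since the final consonant of *rodtag* is /g/ (voiced), it takes -u, giving *rodtagu*.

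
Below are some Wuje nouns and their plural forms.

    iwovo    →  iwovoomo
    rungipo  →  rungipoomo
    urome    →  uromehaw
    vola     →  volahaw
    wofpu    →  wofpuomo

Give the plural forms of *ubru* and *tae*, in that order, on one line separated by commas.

The alternation tracks the last vowel of the stem — -omo when the last vowel of the stem is a rounded vowel (*iwovo*, *rungipo*, *wofpu*); -haw when the last vowel of the stem is an unrounded vowel (*urome*, *vola*).
*ubru*: last vowel = /u/, a rounded vowel → -omo → *ubruomo*.
*tae*: last vowel = /e/, an unrounded vowel → -haw → *taehaw*.

ubruomo, taehaw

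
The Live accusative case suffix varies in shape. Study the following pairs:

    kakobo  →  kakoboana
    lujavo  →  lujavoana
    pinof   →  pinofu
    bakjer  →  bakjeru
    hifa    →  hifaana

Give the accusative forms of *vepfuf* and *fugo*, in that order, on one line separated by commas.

The alternation tracks the final sound of the stem — -u when the stem ends in a consonant (*pinof*, *bakjer*); -ana when the stem ends in a vowel (*kakobo*, *lujavo*, *hifa*).
The final sound of *vepfuf* is /f/, which is a consonant, so the suffix is -u, giving *vepfufu*.
The final sound of *fugo* is /o/, which is a vowel, so the suffix is -ana, giving *fugoana*.

vepfufu, fugoana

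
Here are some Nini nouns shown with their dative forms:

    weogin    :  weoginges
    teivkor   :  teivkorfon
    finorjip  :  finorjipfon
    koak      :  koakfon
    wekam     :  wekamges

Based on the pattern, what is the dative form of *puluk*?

pulukfon

The alternation tracks the final consonant of the stem — -ges when the stem ends in a nasal (*weogin*, *wekam*); -fon when the stem ends in a non-nasal consonant (*teivkor*, *finorjip*, *koak*).
Since the final consonant of *puluk* is /k/ (non-nasal), it takes -fon, giving *pulukfon*.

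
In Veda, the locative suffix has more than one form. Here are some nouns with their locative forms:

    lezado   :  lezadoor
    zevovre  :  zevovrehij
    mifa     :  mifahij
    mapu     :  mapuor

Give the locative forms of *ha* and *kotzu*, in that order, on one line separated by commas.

The alternation tracks the last vowel of the stem — -or when the last vowel of the stem is a rounded vowel (*lezado*, *mapu*); -hij when the last vowel of the stem is an unrounded vowel (*zevovre*, *mifa*).
Since the last vowel of *ha* is /a/ (an unrounded vowel), it takes -hij, giving *hahij*.
*kotzu*: last vowel = /u/, a rounded vowel → -or → *kotzuor*.

hahij, kotzuor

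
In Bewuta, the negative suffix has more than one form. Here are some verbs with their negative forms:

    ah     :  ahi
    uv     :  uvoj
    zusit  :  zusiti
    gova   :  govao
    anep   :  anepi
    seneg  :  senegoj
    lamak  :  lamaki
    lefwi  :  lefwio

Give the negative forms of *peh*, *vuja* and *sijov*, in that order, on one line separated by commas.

The pattern is voicing of the final sound: -i when the stem ends in a voiceless consonant (*ah*, *zusit*, *anep*, *lamak*); -oj when the stem ends in a voiced consonant (*uv*, *seneg*); -o when the stem ends in a vowel (*gova*, *lefwi*).
*peh*: final sound = /h/, a voiceless consonant → -i → *pehi*.
*vuja*: final sound = /a/, a vowel → -o → *vujao*.
Since the final sound of *sijov* is /v/ (a voiced consonant), it takes -oj, giving *sijovoj*.

pehi, vujao, sijovoj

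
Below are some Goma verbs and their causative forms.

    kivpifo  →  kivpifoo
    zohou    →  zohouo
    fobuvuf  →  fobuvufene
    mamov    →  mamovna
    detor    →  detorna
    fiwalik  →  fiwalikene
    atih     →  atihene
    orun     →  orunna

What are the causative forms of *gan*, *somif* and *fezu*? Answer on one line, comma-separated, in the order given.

Looking at the final sound of each stem: -ene when the stem ends in a voiceless consonant (*fobuvuf*, *fiwalik*, *atih*); -na when the stem ends in a voiced consonant (*mamov*, *detor*, *orun*); -o when the stem ends in a vowel (*kivpifo*, *zohou*).
*gan*: final sound = /n/, a voiced consonant → -na → *ganna*.
*somif* — final sound /f/ (a voiceless consonant) → -ene → *somifene*.
Since the final sound of *fezu* is /u/ (a vowel), it takes -o, giving *fezuo*.

ganna, somifene, fezuo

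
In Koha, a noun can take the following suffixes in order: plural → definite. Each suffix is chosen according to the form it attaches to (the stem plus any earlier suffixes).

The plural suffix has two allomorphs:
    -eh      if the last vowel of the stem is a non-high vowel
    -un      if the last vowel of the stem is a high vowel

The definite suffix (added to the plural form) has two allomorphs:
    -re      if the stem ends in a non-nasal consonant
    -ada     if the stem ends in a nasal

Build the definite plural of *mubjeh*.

mubjehehre

*mubjeh*: last vowel = /e/, a non-high vowel → -eh → *mubjeheh*.
The final consonant of the plural form *mubjeheh* is /h/, which is non-nasal, so the definite suffix is -re, giving *mubjehehre*.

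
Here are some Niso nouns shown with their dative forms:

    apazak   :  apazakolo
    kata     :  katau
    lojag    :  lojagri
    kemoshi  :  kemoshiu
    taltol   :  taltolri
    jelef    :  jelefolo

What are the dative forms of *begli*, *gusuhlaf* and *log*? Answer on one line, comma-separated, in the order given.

The alternation tracks the final sound of the stem — -olo when the stem ends in a voiceless consonant (*apazak*, *jelef*); -ri when the stem ends in a voiced consonant (*lojag*, *taltol*); -u when the stem ends in a vowel (*kata*, *kemoshi*).
The final sound of *begli* is /i/, which is a vowel, so the suffix is -u, giving *begliu*.
*gusuhlaf*: final sound = /f/, a voiceless consonant → -olo → *gusuhlafolo*.
The final sound of *log* is /g/, which is a voiced consonant, so the suffix is -ri, giving *logri*.

begliu, gusuhlafolo, logri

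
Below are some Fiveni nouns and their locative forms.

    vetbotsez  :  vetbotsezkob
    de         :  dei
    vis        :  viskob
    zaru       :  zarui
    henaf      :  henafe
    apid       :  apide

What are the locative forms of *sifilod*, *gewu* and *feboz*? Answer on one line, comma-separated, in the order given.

sifilode, gewui, febozkob

The alternation tracks the final sound of the stem — -kob when the stem ends in a sibilant (*vetbotsez*, *vis*); -e when the stem ends in a non-sibilant consonant (*henaf*, *apid*); -i when the stem ends in a vowel (*de*, *zaru*).
*sifilod* — final sound /d/ (a non-sibilant consonant) → -e → *sifilode*.
Since the final sound of *gewu* is /u/ (a vowel), it takes -i, giving *gewui*.
*feboz*: final sound = /z/, a sibilant → -kob → *febozkob*.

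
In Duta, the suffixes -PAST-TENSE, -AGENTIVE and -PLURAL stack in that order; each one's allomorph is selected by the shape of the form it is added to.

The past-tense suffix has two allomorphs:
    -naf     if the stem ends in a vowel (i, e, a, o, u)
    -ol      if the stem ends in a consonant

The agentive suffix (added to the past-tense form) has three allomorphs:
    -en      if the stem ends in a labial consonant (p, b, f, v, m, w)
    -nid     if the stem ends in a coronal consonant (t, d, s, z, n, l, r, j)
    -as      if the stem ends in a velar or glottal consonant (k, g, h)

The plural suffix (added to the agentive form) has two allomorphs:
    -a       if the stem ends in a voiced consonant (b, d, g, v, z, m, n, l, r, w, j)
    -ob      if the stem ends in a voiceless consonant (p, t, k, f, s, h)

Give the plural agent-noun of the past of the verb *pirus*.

*pirus* — final sound /s/ (a consonant) → -ol → *pirusol*.
The past-tense form *pirusol* — final consonant /l/ (coronal) → -nid → *pirusolnid*.
The agentive form *pirusolnid* — final consonant /d/ (voiced) → -a → *pirusolnida*.

pirusolnida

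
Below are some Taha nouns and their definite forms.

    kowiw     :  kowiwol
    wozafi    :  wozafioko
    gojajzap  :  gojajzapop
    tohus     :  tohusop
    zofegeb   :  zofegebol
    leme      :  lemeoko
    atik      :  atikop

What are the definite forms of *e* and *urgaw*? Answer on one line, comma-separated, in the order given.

The suffix is conditioned by the final sound: -op when the stem ends in a voiceless consonant (*gojajzap*, *tohus*, *atik*); -ol when the stem ends in a voiced consonant (*kowiw*, *zofegeb*); -oko when the stem ends in a vowel (*wozafi*, *leme*).
*e* — final sound /e/ (a vowel) → -oko → *eoko*.
The final sound of *urgaw* is /w/, which is a voiced consonant, so the suffix is -ol, giving *urgawol*.

eoko, urgawol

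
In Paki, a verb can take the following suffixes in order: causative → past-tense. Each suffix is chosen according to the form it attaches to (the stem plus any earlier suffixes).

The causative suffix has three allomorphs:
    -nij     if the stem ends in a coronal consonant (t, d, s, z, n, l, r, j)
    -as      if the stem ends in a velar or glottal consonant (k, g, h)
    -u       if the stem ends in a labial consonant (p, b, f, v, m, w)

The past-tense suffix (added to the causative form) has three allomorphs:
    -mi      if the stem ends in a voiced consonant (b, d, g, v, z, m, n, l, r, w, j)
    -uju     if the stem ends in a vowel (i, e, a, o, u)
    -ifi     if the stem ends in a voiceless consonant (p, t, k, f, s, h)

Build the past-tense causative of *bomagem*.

The final consonant of *bomagem* is /m/, which is labial, so the causative suffix is -u, giving *bomagemu*.
The final sound of the causative form *bomagemu* is /u/, which is a vowel, so the past-tense suffix is -uju, giving *bomagemuuju*.

bomagemuuju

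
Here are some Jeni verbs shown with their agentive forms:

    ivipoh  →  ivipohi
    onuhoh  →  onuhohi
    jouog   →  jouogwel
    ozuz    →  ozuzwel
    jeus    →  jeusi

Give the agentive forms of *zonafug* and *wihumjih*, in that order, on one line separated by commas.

zonafugwel, wihumjihi

Looking at the final consonant of each stem: -i when the stem ends in a voiceless consonant (*ivipoh*, *onuhoh*, *jeus*); -wel when the stem ends in a voiced consonant (*jouog*, *ozuz*).
*zonafug*: final consonant = /g/, voiced → -wel → *zonafugwel*.
*wihumjih* — final consonant /h/ (voiceless) → -i → *wihumjihi*.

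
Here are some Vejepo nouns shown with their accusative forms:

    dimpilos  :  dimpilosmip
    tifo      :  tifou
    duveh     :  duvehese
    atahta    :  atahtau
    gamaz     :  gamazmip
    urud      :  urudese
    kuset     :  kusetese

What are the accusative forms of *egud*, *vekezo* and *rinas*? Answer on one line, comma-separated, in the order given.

egudese, vekezou, rinasmip

The alternation tracks the final sound of the stem — -mip when the stem ends in a sibilant (*dimpilos*, *gamaz*); -ese when the stem ends in a non-sibilant consonant (*duveh*, *urud*, *kuset*); -u when the stem ends in a vowel (*tifo*, *atahta*).
*egud*: final sound = /d/, a non-sibilant consonant → -ese → *egudese*.
The final sound of *vekezo* is /o/, which is a vowel, so the suffix is -u, giving *vekezou*.
Since the final sound of *rinas* is /s/ (a sibilant), it takes -mip, giving *rinasmip*.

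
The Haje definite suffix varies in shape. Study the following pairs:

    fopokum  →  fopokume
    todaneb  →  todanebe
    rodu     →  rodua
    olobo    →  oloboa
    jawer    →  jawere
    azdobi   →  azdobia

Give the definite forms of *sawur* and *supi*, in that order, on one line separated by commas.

The pattern is consonant vs. vowel: -e when the stem ends in a consonant (*fopokum*, *todaneb*, *jawer*); -a when the stem ends in a vowel (*rodu*, *olobo*, *azdobi*).
Since the final sound of *sawur* is /r/ (a consonant), it takes -e, giving *sawure*.
Since the final sound of *supi* is /i/ (a vowel), it takes -a, giving *supia*.

sawure, supia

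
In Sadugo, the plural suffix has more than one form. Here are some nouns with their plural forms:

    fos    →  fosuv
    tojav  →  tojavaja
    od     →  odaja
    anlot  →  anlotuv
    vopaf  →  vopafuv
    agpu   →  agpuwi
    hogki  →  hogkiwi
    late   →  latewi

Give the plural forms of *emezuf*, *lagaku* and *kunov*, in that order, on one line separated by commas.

The pattern is voicing of the final sound: -uv when the stem ends in a voiceless consonant (*fos*, *anlot*, *vopaf*); -aja when the stem ends in a voiced consonant (*tojav*, *od*); -wi when the stem ends in a vowel (*agpu*, *hogki*, *late*).
Since the final sound of *emezuf* is /f/ (a voiceless consonant), it takes -uv, giving *emezufuv*.
Since the final sound of *lagaku* is /u/ (a vowel), it takes -wi, giving *lagakuwi*.
The final sound of *kunov* is /v/, which is a voiced consonant, so the suffix is -aja, giving *kunovaja*.

emezufuv, lagakuwi, kunovaja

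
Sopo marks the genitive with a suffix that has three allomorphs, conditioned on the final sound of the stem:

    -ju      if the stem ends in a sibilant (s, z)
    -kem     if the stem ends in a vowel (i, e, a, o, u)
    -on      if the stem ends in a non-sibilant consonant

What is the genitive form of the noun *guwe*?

guwekem

Since the final sound of *guwe* is /e/ (a vowel), it takes -kem, giving *guwekem*.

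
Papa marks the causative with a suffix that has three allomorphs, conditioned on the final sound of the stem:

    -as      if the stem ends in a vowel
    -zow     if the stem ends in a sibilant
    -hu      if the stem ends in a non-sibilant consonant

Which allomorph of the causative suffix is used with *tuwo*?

*tuwo*: final sound = /o/, a vowel → -as.

-as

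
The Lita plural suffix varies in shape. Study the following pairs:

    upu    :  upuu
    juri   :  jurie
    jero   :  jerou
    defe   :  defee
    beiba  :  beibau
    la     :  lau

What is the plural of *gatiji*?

gatijie

The suffix is conditioned by the last vowel: -e when the last vowel of the stem is a front vowel (*juri*, *defe*); -u when the last vowel of the stem is a back vowel (*upu*, *jero*, *beiba*, *la*).
The last vowel of *gatiji* is /i/, which is a front vowel, so the suffix is -e, giving *gatijie*.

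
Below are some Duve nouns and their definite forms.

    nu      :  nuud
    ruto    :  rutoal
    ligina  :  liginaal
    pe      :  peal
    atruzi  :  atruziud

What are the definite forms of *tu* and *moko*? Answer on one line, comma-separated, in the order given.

The alternation tracks the last vowel of the stem — -ud when the last vowel of the stem is a high vowel (*nu*, *atruzi*); -al when the last vowel of the stem is a non-high vowel (*ruto*, *ligina*, *pe*).
Since the last vowel of *tu* is /u/ (a high vowel), it takes -ud, giving *tuud*.
*moko* — last vowel /o/ (a non-high vowel) → -al → *mokoal*.

tuud, mokoal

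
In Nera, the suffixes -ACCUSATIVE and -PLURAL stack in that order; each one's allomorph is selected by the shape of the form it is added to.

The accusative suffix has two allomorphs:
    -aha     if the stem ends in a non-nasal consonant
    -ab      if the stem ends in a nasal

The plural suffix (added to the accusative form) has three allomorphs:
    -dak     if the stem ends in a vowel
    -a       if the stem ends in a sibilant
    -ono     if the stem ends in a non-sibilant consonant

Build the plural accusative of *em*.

emabono

Since the final consonant of *em* is /m/ (a nasal), it takes -ab, giving *emab*.
The accusative form *emab* — final sound /b/ (a non-sibilant consonant) → -ono → *emabono*.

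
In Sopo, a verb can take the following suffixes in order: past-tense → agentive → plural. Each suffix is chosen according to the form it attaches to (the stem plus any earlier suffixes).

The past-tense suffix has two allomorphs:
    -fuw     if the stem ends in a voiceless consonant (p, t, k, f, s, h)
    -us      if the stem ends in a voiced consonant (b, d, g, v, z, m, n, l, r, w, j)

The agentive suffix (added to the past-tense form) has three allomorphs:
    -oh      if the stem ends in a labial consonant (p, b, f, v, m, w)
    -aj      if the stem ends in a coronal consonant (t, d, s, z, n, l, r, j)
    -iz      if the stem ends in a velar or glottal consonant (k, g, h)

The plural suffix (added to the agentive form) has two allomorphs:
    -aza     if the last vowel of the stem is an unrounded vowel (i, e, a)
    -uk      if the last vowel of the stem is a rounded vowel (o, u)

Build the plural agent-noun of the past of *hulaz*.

*hulaz*: final consonant = /z/, voiced → -us → *hulazus*.
The final consonant of the past-tense form *hulazus* is /s/, which is coronal, so the agentive suffix is -aj, giving *hulazusaj*.
The last vowel of the agentive form *hulazusaj* is /a/, which is an unrounded vowel, so the plural suffix is -aza, giving *hulazusajaza*.

hulazusajaza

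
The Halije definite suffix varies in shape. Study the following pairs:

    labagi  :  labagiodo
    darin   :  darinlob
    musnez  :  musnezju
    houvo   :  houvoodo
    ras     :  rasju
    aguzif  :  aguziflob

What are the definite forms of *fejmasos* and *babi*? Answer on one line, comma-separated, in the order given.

The pattern is sibilance of the final sound: -ju when the stem ends in a sibilant (*musnez*, *ras*); -lob when the stem ends in a non-sibilant consonant (*darin*, *aguzif*); -odo when the stem ends in a vowel (*labagi*, *houvo*).
Since the final sound of *fejmasos* is /s/ (a sibilant), it takes -ju, giving *fejmasosju*.
*babi* — final sound /i/ (a vowel) → -odo → *babiodo*.

fejmasosju, babiodo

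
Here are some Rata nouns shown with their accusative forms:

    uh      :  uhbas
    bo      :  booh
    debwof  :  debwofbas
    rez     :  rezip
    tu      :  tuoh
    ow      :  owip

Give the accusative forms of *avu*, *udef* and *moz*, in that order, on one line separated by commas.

avuoh, udefbas, mozip

The pattern is voicing of the final sound: -bas when the stem ends in a voiceless consonant (*uh*, *debwof*); -ip when the stem ends in a voiced consonant (*rez*, *ow*); -oh when the stem ends in a vowel (*bo*, *tu*).
*avu*: final sound = /u/, a vowel → -oh → *avuoh*.
*udef*: final sound = /f/, a voiceless consonant → -bas → *udefbas*.
Since the final sound of *moz* is /z/ (a voiced consonant), it takes -ip, giving *mozip*.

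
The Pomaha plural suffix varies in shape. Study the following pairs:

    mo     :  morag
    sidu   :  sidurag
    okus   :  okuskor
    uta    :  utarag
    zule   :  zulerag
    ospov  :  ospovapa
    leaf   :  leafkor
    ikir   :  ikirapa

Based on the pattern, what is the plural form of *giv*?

givapa

The suffix is conditioned by the final sound: -kor when the stem ends in a voiceless consonant (*okus*, *leaf*); -apa when the stem ends in a voiced consonant (*ospov*, *ikir*); -rag when the stem ends in a vowel (*mo*, *sidu*, *uta*, *zule*).
The final sound of *giv* is /v/, which is a voiced consonant, so the suffix is -apa, giving *givapa*.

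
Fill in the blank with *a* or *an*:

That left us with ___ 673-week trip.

a

The indefinite article is chosen by the initial *sound* of the following word, not its spelling.
The number *673* is spoken "six hundred …", beginning with /sɪks/ — a consonant sound.
So the article is *a*: That left us with a 673-week trip.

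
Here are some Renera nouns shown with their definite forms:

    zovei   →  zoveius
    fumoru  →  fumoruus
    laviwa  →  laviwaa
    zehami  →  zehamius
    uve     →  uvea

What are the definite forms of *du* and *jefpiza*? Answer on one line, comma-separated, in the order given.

The pattern is height harmony: -us when the last vowel of the stem is a high vowel (*zovei*, *fumoru*, *zehami*); -a when the last vowel of the stem is a non-high vowel (*laviwa*, *uve*).
*du* — last vowel /u/ (a high vowel) → -us → *duus*.
*jefpiza*: last vowel = /a/, a non-high vowel → -a → *jefpizaa*.

duus, jefpizaa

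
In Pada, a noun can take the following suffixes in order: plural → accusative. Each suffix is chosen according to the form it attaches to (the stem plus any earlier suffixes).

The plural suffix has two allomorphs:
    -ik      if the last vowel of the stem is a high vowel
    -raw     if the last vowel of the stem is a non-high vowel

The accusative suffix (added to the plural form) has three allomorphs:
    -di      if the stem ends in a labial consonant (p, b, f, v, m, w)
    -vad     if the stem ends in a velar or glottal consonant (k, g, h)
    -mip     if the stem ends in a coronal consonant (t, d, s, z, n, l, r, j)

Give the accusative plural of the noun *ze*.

*ze* — last vowel /e/ (a non-high vowel) → -raw → *zeraw*.
The plural form *zeraw* — final consonant /w/ (labial) → -di → *zerawdi*.

zerawdi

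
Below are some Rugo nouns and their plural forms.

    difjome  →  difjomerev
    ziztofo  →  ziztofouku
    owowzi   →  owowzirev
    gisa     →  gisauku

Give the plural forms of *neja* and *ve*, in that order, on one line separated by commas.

Looking at the last vowel of each stem: -rev when the last vowel of the stem is a front vowel (*difjome*, *owowzi*); -uku when the last vowel of the stem is a back vowel (*ziztofo*, *gisa*).
*neja* — last vowel /a/ (a back vowel) → -uku → *nejauku*.
*ve*: last vowel = /e/, a front vowel → -rev → *verev*.

nejauku, verev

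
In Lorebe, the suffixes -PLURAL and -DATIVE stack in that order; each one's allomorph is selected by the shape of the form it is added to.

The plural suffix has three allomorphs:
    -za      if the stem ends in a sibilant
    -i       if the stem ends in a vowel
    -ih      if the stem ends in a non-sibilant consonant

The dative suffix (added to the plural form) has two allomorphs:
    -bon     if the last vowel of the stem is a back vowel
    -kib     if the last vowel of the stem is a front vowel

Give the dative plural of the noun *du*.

duikib

Since the final sound of *du* is /u/ (a vowel), it takes -i, giving *dui*.
The last vowel of the plural form *dui* is /i/, which is a front vowel, so the dative suffix is -kib, giving *duikib*.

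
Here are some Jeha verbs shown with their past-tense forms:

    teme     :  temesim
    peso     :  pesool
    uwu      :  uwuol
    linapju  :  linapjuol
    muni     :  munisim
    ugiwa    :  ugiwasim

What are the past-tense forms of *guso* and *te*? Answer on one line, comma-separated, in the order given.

gusool, tesim

The alternation tracks the last vowel of the stem — -ol when the last vowel of the stem is a rounded vowel (*peso*, *uwu*, *linapju*); -sim when the last vowel of the stem is an unrounded vowel (*teme*, *muni*, *ugiwa*).
*guso*: last vowel = /o/, a rounded vowel → -ol → *gusool*.
Since the last vowel of *te* is /e/ (an unrounded vowel), it takes -sim, giving *tesim*.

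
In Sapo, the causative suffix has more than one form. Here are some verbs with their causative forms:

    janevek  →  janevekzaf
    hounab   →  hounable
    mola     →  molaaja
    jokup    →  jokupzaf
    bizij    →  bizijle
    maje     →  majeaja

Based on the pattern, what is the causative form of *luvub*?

luvuble

The suffix is conditioned by the final sound: -zaf when the stem ends in a voiceless consonant (*janevek*, *jokup*); -le when the stem ends in a voiced consonant (*hounab*, *bizij*); -aja when the stem ends in a vowel (*mola*, *maje*).
Since the final sound of *luvub* is /b/ (a voiced consonant), it takes -le, giving *luvuble*.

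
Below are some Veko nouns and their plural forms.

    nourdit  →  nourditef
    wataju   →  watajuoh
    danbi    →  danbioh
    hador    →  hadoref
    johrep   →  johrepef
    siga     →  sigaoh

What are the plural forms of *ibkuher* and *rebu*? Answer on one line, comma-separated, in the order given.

ibkuheref, rebuoh

The suffix is conditioned by the final sound: -ef when the stem ends in a consonant (*nourdit*, *hador*, *johrep*); -oh when the stem ends in a vowel (*wataju*, *danbi*, *siga*).
Since the final sound of *ibkuher* is /r/ (a consonant), it takes -ef, giving *ibkuheref*.
*rebu* — final sound /u/ (a vowel) → -oh → *rebuoh*.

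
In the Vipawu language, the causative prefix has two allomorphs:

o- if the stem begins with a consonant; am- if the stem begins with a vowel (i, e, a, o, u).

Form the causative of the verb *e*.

ame

*e*: first sound = /e/, a vowel → am- → *ame*.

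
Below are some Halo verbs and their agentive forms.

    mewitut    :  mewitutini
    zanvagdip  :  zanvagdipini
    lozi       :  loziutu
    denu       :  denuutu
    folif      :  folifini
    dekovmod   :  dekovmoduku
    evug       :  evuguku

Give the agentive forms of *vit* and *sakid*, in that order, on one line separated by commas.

The pattern is voicing of the final sound: -ini when the stem ends in a voiceless consonant (*mewitut*, *zanvagdip*, *folif*); -uku when the stem ends in a voiced consonant (*dekovmod*, *evug*); -utu when the stem ends in a vowel (*lozi*, *denu*).
The final sound of *vit* is /t/, which is a voiceless consonant, so the suffix is -ini, giving *vitini*.
*sakid*: final sound = /d/, a voiced consonant → -uku → *sakiduku*.

vitini, sakiduku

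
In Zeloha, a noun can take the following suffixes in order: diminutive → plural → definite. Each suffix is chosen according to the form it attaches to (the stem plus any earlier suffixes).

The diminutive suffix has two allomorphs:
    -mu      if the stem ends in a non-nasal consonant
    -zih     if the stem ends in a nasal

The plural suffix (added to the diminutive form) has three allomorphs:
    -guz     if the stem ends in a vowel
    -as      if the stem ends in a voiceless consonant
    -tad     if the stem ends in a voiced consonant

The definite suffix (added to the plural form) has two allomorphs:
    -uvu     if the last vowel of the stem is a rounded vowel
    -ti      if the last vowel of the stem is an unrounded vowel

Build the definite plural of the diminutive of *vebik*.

*vebik* — final consonant /k/ (non-nasal) → -mu → *vebikmu*.
The final sound of the diminutive form *vebikmu* is /u/, which is a vowel, so the plural suffix is -guz, giving *vebikmuguz*.
The plural form *vebikmuguz* — last vowel /u/ (a rounded vowel) → -uvu → *vebikmuguzuvu*.

vebikmuguzuvu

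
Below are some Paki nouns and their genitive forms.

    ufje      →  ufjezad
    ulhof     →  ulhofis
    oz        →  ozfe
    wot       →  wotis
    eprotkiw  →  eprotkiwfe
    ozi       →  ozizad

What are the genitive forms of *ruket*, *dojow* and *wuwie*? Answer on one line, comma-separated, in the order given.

The alternation tracks the final sound of the stem — -is when the stem ends in a voiceless consonant (*ulhof*, *wot*); -fe when the stem ends in a voiced consonant (*oz*, *eprotkiw*); -zad when the stem ends in a vowel (*ufje*, *ozi*).
Since the final sound of *ruket* is /t/ (a voiceless consonant), it takes -is, giving *ruketis*.
The final sound of *dojow* is /w/, which is a voiced consonant, so the suffix is -fe, giving *dojowfe*.
*wuwie*: final sound = /e/, a vowel → -zad → *wuwiezad*.

ruketis, dojowfe, wuwiezad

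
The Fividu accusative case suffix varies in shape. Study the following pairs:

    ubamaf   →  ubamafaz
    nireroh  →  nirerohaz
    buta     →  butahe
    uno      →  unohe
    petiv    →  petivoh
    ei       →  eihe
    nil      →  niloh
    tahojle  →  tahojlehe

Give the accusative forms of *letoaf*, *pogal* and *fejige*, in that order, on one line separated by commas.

letoafaz, pogaloh, fejigehe

The pattern is voicing of the final sound: -az when the stem ends in a voiceless consonant (*ubamaf*, *nireroh*); -oh when the stem ends in a voiced consonant (*petiv*, *nil*); -he when the stem ends in a vowel (*buta*, *uno*, *ei*, *tahojle*).
The final sound of *letoaf* is /f/, which is a voiceless consonant, so the suffix is -az, giving *letoafaz*.
*pogal*: final sound = /l/, a voiced consonant → -oh → *pogaloh*.
Since the final sound of *fejige* is /e/ (a vowel), it takes -he, giving *fejigehe*.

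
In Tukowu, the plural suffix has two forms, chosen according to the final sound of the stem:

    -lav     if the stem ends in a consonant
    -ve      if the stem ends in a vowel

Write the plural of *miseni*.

*miseni*: final sound = /i/, a vowel → -ve → *misenive*.

misenive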